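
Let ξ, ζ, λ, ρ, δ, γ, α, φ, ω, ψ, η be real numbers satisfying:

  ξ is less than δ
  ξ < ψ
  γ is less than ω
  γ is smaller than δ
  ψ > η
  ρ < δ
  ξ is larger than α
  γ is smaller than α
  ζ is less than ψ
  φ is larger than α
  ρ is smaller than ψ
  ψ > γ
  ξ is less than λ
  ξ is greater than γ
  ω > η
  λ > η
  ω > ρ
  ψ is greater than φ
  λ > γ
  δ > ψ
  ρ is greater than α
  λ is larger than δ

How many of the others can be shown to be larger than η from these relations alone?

The elements the relations force above η are ψ, δ, λ, ω — no chain reaches any other.
That is 4.

4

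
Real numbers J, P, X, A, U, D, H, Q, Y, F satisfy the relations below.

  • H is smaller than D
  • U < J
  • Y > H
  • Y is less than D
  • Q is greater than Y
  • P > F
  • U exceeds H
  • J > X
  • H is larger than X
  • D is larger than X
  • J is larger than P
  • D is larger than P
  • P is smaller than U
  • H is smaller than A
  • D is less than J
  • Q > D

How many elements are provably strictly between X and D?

Chaining upward from X reaches: H, Y, A, U, Q, J.
Chaining downward from D reaches: F, H, Y, P.
Strictly between X and D are those in both lists: H, Y — 2 elements.

2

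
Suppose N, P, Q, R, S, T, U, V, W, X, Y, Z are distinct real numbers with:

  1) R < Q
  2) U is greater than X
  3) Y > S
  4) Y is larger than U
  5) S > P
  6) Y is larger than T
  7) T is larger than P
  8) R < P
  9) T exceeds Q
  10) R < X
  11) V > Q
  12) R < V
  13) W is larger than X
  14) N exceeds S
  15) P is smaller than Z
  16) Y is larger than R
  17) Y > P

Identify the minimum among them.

R

P is not least since R < P; S is not least since P < S; X is not least since R < X; U is not least since X < U; W is not least since X < W; Q is not least since R < Q; N is not least since S < N; T is not least since Q < T; Y is not least since U < Y; Z is not least since P < Z; V is not least since Q < V.
Only R has nothing below it, so R is the minimum.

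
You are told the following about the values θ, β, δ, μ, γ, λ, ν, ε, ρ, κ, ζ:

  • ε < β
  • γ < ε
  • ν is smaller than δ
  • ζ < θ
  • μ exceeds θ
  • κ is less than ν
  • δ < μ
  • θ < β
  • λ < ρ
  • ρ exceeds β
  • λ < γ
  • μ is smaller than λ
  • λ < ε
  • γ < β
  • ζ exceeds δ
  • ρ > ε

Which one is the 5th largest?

λ

Piecing the relations together gives one ordering: κ < ν < δ < ζ < θ < μ < λ < γ < ε < β < ρ.
Counting 5 from the largest end gives λ.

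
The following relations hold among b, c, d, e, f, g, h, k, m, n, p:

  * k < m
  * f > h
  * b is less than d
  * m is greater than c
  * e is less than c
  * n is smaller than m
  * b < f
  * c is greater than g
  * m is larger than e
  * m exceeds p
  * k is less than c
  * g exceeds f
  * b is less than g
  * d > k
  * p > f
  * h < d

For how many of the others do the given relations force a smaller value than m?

9

The elements the relations force below m are e, n, b, k, h, f, g, c, p — no chain reaches any other.
That is 9.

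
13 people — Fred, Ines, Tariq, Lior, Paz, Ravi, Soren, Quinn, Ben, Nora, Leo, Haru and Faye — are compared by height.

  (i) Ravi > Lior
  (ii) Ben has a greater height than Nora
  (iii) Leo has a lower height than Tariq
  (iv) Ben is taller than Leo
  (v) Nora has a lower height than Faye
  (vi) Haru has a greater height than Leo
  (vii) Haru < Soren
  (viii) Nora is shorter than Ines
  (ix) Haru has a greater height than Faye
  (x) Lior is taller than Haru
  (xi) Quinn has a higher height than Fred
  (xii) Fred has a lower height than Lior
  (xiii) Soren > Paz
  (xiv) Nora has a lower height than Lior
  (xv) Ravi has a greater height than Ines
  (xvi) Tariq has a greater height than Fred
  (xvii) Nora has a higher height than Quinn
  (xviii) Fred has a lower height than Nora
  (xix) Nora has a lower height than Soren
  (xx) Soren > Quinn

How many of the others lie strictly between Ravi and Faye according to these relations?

Chaining upward from Faye reaches: Haru, Lior, Soren.
Chaining downward from Ravi reaches: Fred, Quinn, Nora, Leo, Ines, Haru, Lior.
Strictly between Faye and Ravi are those in both lists: Haru, Lior — 2 elements.

2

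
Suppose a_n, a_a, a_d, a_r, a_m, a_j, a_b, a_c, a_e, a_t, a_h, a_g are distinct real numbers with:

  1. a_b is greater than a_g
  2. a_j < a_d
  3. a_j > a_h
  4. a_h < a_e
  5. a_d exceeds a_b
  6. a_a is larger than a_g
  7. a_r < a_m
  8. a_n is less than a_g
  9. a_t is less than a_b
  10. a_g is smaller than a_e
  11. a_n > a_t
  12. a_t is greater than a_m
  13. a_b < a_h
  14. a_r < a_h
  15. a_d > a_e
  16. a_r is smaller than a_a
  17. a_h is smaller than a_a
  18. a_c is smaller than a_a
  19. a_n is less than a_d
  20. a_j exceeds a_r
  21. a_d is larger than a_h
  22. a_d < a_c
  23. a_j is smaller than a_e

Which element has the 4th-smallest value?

Chaining the given pairs: a_r < a_m < a_t < a_n < a_g < a_b < a_h < a_j < a_e < a_d < a_c < a_a.
Counting 4 from the smallest end gives a_n.

a_n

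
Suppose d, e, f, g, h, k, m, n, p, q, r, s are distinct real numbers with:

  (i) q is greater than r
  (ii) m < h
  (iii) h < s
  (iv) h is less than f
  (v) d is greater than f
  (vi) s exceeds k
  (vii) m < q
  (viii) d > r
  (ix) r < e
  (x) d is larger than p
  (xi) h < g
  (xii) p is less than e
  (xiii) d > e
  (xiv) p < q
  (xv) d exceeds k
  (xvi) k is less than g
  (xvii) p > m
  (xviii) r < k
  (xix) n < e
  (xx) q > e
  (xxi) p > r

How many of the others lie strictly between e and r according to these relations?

The relations place r below e. An element lies strictly between them when it is forced above r and also forced below e.
Above r: {p, k, g, s, d, q}. Below e: {m, n, p}.
Intersection: {p} — 1.

1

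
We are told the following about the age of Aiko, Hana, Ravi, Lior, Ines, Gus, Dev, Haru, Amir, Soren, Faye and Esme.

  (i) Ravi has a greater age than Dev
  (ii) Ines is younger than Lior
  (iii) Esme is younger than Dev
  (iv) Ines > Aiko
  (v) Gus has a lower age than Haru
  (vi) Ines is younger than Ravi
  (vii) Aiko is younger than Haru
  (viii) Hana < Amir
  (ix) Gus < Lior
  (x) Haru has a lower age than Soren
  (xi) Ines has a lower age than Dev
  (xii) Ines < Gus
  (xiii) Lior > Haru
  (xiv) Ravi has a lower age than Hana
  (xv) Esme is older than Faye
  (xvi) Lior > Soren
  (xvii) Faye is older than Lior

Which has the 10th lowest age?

Chaining the given pairs: Aiko < Ines < Gus < Haru < Soren < Lior < Faye < Esme < Dev < Ravi < Hana < Amir.
Counting 10 from the smallest end gives Ravi.

Ravi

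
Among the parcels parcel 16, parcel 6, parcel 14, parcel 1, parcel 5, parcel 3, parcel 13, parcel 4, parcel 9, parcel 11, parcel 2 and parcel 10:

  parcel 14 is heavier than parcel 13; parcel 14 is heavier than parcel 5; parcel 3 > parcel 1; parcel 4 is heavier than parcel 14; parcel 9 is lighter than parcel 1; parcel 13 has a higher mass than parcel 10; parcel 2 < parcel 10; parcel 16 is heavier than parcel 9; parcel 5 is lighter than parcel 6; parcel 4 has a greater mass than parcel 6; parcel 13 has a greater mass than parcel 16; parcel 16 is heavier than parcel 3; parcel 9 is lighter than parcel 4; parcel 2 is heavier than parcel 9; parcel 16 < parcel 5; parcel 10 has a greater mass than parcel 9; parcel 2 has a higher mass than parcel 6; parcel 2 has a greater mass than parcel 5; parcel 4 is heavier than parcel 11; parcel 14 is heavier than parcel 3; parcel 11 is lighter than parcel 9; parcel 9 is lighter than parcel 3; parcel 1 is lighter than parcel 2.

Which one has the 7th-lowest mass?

The consecutive relations fix a unique order: parcel 11 < parcel 9 < parcel 1 < parcel 3 < parcel 16 < parcel 5 < parcel 6 < parcel 2 < parcel 10 < parcel 13 < parcel 14 < parcel 4.
Counting 7 from the smallest end gives parcel 6.

parcel 6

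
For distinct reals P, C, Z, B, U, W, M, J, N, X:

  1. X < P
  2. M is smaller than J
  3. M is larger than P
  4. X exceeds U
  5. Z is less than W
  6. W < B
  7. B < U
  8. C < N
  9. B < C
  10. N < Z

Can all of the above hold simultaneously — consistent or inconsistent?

We have B < C stated directly, yet also C < N < Z < W < B by chaining the others — so C < B. Contradiction.

inconsistent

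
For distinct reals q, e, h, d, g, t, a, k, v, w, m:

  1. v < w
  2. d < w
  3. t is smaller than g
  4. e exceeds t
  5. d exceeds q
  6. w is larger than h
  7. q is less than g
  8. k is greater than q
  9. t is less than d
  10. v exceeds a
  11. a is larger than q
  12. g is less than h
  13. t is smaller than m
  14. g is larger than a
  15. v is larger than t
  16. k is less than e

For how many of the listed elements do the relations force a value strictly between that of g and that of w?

Chaining upward from g reaches: h.
Chaining downward from w reaches: t, q, a, h, d, v.
Strictly between g and w are those in both lists: h — 1 element.

1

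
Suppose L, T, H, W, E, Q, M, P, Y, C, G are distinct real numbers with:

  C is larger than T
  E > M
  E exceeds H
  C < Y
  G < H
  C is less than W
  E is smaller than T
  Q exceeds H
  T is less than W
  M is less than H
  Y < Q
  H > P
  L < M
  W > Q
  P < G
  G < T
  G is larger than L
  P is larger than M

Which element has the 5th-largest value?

Piecing the relations together gives one ordering: L < M < P < G < H < E < T < C < Y < Q < W.
The 5th largest is T.

T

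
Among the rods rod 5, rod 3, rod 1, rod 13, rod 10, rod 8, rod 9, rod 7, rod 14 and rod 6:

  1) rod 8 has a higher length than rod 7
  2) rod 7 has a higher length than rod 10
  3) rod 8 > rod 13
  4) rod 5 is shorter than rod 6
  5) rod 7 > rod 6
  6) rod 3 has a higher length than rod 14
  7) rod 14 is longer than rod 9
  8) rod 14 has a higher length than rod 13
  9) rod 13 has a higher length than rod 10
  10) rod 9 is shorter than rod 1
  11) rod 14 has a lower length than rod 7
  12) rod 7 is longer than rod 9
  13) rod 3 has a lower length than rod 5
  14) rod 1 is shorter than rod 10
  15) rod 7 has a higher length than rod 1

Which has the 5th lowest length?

rod 14

Chaining the given pairs: rod 9 < rod 1 < rod 10 < rod 13 < rod 14 < rod 3 < rod 5 < rod 6 < rod 7 < rod 8.
Counting 5 from the smallest end gives rod 14.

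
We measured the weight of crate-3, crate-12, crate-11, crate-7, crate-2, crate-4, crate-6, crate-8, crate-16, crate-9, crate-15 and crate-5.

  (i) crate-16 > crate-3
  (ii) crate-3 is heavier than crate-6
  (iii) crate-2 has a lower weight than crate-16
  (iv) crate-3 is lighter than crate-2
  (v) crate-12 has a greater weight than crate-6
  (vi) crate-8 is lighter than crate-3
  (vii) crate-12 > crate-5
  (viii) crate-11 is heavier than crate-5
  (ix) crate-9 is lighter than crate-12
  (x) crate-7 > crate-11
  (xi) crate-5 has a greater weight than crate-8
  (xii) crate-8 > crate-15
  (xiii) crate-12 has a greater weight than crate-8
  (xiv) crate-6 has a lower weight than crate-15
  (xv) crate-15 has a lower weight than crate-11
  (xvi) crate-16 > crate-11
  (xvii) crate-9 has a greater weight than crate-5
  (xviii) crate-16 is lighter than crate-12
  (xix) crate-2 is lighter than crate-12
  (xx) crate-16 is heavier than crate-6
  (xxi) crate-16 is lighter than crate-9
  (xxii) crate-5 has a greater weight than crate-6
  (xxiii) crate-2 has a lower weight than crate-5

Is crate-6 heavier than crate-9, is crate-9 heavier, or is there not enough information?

crate-6 < crate-15 < crate-8 < crate-3 < crate-2 < crate-5 < crate-11 < crate-16 < crate-9, by transitivity through crate-15, crate-8, crate-3, crate-2, crate-5, crate-11, crate-16.
So crate-9 is heavier.

crate-9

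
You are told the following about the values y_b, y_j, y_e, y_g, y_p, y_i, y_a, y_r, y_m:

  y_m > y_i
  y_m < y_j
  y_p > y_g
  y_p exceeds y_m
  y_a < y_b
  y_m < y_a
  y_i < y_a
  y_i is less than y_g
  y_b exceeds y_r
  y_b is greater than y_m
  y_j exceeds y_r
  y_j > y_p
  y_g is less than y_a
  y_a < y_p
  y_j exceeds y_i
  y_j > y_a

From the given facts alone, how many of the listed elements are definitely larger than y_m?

4

From y_m the given relations immediately reach y_a, y_p, y_j, y_b.
Nothing else is reachable above y_m; 4 in all.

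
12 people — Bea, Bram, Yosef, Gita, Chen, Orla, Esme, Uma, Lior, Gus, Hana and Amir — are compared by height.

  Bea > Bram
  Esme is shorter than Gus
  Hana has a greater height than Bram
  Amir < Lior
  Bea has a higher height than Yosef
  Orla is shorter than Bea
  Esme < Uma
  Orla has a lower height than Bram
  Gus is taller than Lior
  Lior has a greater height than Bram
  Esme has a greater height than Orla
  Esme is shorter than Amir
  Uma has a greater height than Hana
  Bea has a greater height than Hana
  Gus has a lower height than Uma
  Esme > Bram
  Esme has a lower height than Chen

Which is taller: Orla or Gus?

The relevant relations are Orla < Bram; Bram < Esme; Esme < Amir; Amir < Lior; Lior < Gus.
Together: Orla < Bram < Esme < Amir < Lior < Gus.
So Orla < Gus; Gus is the taller of the two.

Gus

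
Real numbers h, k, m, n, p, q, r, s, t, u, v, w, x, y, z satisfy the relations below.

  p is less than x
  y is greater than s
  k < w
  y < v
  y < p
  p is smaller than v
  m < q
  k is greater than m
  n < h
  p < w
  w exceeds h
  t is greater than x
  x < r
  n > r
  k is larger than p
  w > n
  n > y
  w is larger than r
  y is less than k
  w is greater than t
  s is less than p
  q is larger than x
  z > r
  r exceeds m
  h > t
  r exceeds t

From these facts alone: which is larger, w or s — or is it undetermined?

Link the given pairs in sequence: s < y; y < p; p < x; x < t; t < r; r < n; n < h; h < w.
Chaining these gives s < y < p < x < t < r < n < h < w.
So w is larger.

w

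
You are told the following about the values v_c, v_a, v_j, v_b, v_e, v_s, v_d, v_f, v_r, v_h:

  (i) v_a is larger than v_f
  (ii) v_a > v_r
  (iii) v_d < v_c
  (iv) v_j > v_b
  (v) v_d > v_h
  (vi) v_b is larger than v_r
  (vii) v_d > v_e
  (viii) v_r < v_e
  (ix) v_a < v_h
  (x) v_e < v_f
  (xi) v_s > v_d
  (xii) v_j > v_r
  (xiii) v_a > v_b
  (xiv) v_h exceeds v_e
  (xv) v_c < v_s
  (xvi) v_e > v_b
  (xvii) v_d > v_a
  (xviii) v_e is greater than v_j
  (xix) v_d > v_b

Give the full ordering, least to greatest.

Each adjacent pair is fixed by a given relation: v_r < v_b; v_b < v_j; v_j < v_e; v_e < v_f; v_f < v_a; v_a < v_h; v_h < v_d; v_d < v_c; v_c < v_s. Chaining them end to end gives the full order.

v_r < v_b < v_j < v_e < v_f < v_a < v_h < v_d < v_c < v_s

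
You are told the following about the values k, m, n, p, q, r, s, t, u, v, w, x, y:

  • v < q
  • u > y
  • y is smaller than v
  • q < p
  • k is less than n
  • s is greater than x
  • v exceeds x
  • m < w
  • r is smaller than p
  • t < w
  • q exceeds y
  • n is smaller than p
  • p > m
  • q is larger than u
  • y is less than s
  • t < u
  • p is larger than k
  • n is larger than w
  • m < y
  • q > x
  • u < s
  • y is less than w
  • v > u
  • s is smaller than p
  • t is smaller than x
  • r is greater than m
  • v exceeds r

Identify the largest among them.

p

m is not greatest since m < r; y is not greatest since y < w; t is not greatest since t < u; x is not greatest since x < s; u is not greatest since u < q; k is not greatest since k < n; w is not greatest since w < n; s is not greatest since s < p; r is not greatest since r < p; n is not greatest since n < p; v is not greatest since v < q; q is not greatest since q < p.
Only p has nothing above it, so p is the largest.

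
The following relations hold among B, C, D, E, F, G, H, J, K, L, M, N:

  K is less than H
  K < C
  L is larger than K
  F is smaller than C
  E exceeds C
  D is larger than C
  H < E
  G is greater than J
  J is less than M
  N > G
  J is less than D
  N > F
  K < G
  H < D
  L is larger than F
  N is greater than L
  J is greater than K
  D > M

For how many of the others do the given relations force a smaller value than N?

The elements the relations force below N are F, K, L, J, G — no chain reaches any other.
That is 5.

5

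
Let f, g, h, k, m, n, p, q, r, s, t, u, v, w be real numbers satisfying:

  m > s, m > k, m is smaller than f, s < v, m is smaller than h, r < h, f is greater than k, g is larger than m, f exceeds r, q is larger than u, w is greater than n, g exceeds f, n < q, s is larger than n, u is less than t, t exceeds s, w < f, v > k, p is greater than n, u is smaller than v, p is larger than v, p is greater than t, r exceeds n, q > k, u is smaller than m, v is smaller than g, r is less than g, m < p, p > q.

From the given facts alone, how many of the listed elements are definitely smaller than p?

8

Directly below p: n, q, t, m, v.
One step further: u, k, s (8 so far).
No other element is forced below p by the given relations, so the count is 8.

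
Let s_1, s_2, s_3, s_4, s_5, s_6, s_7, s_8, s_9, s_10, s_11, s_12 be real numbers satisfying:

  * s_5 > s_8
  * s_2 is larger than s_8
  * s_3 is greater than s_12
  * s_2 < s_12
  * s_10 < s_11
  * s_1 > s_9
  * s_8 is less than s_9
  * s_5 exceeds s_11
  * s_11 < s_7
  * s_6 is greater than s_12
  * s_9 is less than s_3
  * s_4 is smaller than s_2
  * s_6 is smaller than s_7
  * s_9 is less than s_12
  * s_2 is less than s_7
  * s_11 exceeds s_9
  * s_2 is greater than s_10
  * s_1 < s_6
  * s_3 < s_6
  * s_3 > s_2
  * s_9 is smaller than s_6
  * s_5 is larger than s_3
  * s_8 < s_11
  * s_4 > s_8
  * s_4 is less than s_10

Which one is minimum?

s_8

s_4 is not least since s_8 < s_4; s_9 is not least since s_8 < s_9; s_1 is not least since s_9 < s_1; s_10 is not least since s_4 < s_10; s_11 is not least since s_8 < s_11; s_2 is not least since s_10 < s_2; s_12 is not least since s_9 < s_12; s_3 is not least since s_9 < s_3; s_5 is not least since s_3 < s_5; s_6 is not least since s_1 < s_6; s_7 is not least since s_2 < s_7.
Only s_8 has nothing below it, so s_8 is the minimum.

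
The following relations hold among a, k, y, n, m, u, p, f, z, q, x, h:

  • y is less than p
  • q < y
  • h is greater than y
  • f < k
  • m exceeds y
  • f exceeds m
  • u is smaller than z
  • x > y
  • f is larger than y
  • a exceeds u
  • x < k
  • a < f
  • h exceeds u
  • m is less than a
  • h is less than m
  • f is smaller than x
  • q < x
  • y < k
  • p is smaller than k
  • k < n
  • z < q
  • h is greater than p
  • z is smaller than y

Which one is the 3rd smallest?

q

Chaining the given pairs: u < z < q < y < p < h < m < a < f < x < k < n.
Counting 3 from the smallest end gives q.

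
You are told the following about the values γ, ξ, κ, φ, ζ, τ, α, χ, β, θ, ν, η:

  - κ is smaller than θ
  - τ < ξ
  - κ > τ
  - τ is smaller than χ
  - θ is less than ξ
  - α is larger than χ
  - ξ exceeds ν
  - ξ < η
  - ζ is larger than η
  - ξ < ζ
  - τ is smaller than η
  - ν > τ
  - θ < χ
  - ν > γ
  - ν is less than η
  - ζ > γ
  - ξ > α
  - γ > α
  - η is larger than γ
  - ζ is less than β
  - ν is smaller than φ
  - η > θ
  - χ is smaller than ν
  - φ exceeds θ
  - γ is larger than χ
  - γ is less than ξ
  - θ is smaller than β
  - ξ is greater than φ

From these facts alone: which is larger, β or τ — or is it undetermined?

τ < κ and κ < θ give τ < θ.
With θ < χ: τ < κ < θ < χ.
With χ < α: τ < κ < θ < χ < α.
Then α < γ extends the chain to γ.
Then γ < ν extends the chain to ν.
Then ν < φ extends the chain to φ.
With φ < ξ: τ < κ < θ < χ < α < γ < ν < φ < ξ.
With ξ < η: τ < κ < θ < χ < α < γ < ν < φ < ξ < η.
Then η < ζ extends the chain to ζ.
With ζ < β: τ < κ < θ < χ < α < γ < ν < φ < ξ < η < ζ < β.
So β is larger.

β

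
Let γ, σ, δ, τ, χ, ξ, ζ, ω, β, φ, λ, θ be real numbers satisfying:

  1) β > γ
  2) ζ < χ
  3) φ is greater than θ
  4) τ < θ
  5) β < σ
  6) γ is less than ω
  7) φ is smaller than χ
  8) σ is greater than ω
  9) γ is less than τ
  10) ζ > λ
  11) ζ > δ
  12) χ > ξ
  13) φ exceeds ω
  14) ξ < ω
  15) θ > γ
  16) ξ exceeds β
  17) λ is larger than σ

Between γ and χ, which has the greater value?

γ < β and β < ξ give γ < ξ.
With ξ < ω: γ < β < ξ < ω.
Then ω < σ extends the chain to σ.
With σ < λ: γ < β < ξ < ω < σ < λ.
Then λ < ζ extends the chain to ζ.
Then ζ < χ extends the chain to χ.
So γ < χ; χ is the larger of the two.

χ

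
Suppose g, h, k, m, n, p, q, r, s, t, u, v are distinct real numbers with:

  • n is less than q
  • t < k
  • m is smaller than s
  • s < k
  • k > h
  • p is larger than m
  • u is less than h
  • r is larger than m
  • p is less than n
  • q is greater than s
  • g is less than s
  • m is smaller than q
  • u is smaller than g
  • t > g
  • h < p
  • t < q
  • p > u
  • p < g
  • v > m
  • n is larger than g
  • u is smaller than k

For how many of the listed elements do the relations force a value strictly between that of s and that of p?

1

Chaining upward from p reaches: g, t, n, q, k.
Chaining downward from s reaches: u, h, m, g.
Strictly between p and s are those in both lists: g — 1 element.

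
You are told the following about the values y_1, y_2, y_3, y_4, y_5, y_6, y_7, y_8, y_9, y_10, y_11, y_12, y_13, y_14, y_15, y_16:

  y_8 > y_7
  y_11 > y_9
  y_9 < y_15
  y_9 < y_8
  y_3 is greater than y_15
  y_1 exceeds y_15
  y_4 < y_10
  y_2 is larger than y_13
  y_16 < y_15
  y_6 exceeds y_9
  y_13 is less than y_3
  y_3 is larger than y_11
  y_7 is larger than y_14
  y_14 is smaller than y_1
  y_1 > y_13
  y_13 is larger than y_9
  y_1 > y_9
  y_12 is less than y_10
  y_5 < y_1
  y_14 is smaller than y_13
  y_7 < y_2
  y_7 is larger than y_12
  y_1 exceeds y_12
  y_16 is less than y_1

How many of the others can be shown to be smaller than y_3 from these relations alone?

The elements the relations force below y_3 are y_9, y_14, y_13, y_16, y_15, y_11 — no chain reaches any other.
That is 6.

6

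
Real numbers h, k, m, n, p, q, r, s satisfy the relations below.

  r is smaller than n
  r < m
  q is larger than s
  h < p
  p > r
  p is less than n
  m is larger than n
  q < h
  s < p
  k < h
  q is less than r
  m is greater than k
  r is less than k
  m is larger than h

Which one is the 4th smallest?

k

Chaining the given pairs: s < q < r < k < h < p < n < m.
Counting 4 from the smallest end gives k.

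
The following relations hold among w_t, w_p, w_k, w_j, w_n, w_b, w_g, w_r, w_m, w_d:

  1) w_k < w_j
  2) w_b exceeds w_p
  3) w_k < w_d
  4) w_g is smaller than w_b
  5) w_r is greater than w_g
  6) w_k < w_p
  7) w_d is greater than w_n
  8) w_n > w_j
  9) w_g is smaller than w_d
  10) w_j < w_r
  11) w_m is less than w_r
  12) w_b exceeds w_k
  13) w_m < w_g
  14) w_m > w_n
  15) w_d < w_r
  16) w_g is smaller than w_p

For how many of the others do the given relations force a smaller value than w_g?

4

Directly below w_g: w_m.
One step further: w_n (2 so far).
One step further: w_j (3 so far).
One step further: w_k (4 so far).
Nothing else is reachable below w_g; 4 in all.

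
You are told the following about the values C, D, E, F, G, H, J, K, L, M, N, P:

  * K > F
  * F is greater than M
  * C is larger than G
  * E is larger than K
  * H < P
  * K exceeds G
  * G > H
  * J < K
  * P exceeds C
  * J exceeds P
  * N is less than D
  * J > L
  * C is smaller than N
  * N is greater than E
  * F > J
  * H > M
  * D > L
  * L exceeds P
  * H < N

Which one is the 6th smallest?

Chaining the given pairs: M < H < G < C < P < L < J < F < K < E < N < D.
The 6th smallest is L.

L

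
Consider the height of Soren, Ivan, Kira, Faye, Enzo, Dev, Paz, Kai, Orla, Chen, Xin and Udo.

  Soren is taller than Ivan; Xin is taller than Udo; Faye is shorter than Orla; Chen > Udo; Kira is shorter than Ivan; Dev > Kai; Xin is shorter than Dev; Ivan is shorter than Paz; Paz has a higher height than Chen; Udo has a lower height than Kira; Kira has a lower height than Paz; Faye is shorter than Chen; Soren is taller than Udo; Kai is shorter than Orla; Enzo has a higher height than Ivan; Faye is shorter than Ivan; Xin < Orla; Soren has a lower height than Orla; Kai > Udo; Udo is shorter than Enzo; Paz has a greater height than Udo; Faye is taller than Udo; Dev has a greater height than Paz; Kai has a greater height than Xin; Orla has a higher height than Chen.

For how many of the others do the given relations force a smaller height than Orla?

8

Directly below Orla: Xin, Faye, Chen, Soren, Kai.
One step further: Udo, Ivan (7 so far).
One step further: Kira (8 so far).
Nothing else is reachable below Orla; 8 in all.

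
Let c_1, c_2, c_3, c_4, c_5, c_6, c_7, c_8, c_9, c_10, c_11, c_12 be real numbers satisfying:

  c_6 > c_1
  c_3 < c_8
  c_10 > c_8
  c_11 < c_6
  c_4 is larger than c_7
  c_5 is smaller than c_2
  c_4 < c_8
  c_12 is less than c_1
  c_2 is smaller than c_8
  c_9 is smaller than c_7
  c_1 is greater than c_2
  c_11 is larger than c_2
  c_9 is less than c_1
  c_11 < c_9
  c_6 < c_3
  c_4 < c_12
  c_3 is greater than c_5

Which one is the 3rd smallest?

Piecing the relations together gives one ordering: c_5 < c_2 < c_11 < c_9 < c_7 < c_4 < c_12 < c_1 < c_6 < c_3 < c_8 < c_10.
The 3rd smallest is c_11.

c_11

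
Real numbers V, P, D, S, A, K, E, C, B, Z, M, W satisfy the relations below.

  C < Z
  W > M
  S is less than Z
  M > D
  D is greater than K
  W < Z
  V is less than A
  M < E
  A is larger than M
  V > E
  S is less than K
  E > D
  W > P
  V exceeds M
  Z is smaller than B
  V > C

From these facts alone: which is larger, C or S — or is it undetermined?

Following every chain through C: above C we get Z, V, B, A.
S is not reached, and no chain runs the other way from S to C.
So the given relations leave the order of C and S undetermined.

undetermined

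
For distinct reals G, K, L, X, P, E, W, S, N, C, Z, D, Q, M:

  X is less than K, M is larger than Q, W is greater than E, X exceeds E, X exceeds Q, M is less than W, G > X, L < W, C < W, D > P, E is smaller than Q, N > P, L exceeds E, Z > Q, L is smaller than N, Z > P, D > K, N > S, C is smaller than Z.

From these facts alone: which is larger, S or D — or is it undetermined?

undetermined

Following every chain through S: above S we get N.
D is not reached, and no chain runs the other way from D to S.
So the given relations leave the order of S and D undetermined.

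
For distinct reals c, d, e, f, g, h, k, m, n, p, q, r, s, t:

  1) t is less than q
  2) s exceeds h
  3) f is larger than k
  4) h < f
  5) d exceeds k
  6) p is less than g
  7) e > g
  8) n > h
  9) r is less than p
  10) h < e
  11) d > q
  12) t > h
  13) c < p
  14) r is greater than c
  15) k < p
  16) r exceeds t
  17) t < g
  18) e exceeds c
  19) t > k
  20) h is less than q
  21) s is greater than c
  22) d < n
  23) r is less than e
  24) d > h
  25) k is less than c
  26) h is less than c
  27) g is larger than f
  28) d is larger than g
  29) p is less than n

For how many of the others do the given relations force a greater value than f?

4

The elements the relations force above f are g, d, e, n — no chain reaches any other.
That is 4.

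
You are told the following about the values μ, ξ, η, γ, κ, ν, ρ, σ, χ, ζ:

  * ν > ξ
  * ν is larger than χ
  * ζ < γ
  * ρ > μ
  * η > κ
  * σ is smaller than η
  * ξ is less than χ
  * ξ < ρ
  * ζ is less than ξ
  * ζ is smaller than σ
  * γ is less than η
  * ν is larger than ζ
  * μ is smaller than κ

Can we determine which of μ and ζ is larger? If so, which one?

undetermined

Following every chain through ζ: above ζ we get ξ, σ, ρ, γ, χ, η, ν.
μ is not reached, and no chain runs the other way from μ to ζ.
So the given relations leave the order of ζ and μ undetermined.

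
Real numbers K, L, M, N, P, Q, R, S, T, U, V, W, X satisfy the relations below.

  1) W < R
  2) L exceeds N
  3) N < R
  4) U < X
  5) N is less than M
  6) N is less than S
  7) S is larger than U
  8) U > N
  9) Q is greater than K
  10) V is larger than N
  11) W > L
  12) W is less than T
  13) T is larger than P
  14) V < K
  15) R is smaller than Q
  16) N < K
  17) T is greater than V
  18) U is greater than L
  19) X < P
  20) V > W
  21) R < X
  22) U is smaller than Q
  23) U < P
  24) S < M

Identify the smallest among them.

L is not least since N < L; W is not least since L < W; V is not least since N < V; R is not least since W < R; U is not least since N < U; K is not least since V < K; X is not least since U < X; P is not least since U < P; S is not least since U < S; Q is not least since U < Q; T is not least since W < T; M is not least since S < M.
Only N has nothing below it, so N is the smallest.

N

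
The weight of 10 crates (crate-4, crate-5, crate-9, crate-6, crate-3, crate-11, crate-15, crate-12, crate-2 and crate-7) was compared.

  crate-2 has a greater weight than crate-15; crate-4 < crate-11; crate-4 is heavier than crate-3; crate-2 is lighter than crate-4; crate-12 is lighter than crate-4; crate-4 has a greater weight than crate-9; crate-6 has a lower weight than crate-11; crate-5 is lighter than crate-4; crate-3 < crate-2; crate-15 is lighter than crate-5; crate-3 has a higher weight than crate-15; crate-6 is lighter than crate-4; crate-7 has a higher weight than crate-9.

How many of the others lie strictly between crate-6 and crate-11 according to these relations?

Chaining upward from crate-6 reaches: crate-4.
Chaining downward from crate-11 reaches: crate-9, crate-15, crate-12, crate-3, crate-2, crate-5, crate-4.
Strictly between crate-6 and crate-11 are those in both lists: crate-4 — 1 element.

1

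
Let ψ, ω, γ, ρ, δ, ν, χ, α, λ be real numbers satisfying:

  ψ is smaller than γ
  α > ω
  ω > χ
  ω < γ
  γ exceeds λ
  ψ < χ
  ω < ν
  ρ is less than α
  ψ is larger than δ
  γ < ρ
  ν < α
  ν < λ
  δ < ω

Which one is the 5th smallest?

Chaining the given pairs: δ < ψ < χ < ω < ν < λ < γ < ρ < α.
Counting 5 from the smallest end gives ν.

ν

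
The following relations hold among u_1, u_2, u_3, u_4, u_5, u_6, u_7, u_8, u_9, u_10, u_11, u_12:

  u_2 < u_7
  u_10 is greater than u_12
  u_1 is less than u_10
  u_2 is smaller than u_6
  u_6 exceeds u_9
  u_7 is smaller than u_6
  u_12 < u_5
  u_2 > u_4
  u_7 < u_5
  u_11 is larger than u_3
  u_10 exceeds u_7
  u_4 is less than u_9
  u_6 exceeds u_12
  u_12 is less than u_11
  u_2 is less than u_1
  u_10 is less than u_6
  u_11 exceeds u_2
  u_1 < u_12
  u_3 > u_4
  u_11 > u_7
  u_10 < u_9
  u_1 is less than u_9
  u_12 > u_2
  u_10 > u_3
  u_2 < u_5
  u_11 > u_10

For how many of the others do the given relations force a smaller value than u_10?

6

Directly below u_10: u_7, u_1, u_12, u_3.
One step further: u_4, u_2 (6 so far).
No other element is forced below u_10 by the given relations, so the count is 6.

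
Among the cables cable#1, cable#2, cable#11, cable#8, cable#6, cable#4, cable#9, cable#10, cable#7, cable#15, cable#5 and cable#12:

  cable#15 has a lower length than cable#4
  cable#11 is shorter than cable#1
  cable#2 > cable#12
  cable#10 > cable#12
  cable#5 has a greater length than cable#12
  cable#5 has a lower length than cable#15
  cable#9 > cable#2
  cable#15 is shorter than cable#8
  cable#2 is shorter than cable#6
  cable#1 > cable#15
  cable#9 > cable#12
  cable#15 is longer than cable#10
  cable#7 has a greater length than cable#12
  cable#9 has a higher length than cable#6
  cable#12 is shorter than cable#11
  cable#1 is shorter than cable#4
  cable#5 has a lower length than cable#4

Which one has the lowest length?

cable#11 is not least since cable#12 < cable#11; cable#10 is not least since cable#12 < cable#10; cable#2 is not least since cable#12 < cable#2; cable#7 is not least since cable#12 < cable#7; cable#5 is not least since cable#12 < cable#5; cable#15 is not least since cable#10 < cable#15; cable#6 is not least since cable#2 < cable#6; cable#1 is not least since cable#15 < cable#1; cable#8 is not least since cable#15 < cable#8; cable#4 is not least since cable#1 < cable#4; cable#9 is not least since cable#6 < cable#9.
Only cable#12 has nothing below it, so cable#12 is the lowest length.

cable#12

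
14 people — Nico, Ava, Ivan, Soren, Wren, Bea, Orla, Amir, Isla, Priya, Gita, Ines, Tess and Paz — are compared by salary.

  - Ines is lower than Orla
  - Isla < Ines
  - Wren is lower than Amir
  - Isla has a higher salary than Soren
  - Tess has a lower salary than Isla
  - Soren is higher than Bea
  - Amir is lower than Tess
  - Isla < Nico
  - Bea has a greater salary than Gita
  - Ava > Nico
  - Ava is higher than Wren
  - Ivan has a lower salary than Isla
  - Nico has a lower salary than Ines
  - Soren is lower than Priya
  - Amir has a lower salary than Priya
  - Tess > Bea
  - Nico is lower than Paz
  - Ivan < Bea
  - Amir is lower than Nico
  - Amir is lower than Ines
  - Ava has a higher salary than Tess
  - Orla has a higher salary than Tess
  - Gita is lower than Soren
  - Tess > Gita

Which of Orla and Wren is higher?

Link the given pairs in sequence: Wren < Amir; Amir < Tess; Tess < Isla; Isla < Ines; Ines < Orla.
Together: Wren < Amir < Tess < Isla < Ines < Orla.
So Wren < Orla; Orla is the higher of the two.

Orla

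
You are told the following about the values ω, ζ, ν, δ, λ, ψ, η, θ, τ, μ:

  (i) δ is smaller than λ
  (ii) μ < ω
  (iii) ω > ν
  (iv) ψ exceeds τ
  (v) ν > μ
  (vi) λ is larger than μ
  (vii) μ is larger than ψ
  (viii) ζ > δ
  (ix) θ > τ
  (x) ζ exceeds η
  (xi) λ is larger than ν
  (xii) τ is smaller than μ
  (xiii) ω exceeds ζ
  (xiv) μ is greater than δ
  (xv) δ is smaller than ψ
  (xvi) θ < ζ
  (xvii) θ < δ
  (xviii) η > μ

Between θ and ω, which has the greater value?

θ < δ and δ < ψ give θ < ψ.
With ψ < μ: θ < δ < ψ < μ.
With μ < η: θ < δ < ψ < μ < η.
With η < ζ: θ < δ < ψ < μ < η < ζ.
Then ζ < ω extends the chain to ω.
So θ < ω; ω is the larger of the two.

ω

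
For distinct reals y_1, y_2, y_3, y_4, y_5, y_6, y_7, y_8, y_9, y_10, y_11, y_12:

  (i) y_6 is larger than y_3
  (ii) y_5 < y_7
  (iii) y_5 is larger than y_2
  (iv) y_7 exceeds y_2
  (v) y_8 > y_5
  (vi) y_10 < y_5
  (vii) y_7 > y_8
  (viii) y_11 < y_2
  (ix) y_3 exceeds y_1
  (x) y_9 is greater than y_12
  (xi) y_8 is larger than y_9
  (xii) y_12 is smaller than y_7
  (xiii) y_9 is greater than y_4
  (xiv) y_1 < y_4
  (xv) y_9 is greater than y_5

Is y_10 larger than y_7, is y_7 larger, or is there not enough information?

y_7

y_10 < y_5 and y_5 < y_9 give y_10 < y_9.
With y_9 < y_8: y_10 < y_5 < y_9 < y_8.
With y_8 < y_7: y_10 < y_5 < y_9 < y_8 < y_7.
So y_7 is larger.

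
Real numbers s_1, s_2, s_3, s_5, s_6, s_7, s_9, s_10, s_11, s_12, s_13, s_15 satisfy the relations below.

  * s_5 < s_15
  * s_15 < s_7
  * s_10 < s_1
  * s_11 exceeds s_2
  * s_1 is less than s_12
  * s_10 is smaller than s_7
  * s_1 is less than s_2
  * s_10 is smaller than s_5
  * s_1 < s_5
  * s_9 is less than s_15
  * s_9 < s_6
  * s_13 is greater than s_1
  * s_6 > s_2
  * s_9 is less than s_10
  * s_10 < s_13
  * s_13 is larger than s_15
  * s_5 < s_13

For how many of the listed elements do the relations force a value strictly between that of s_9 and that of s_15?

3

The relations place s_9 below s_15. An element lies strictly between them when it is forced above s_9 and also forced below s_15.
Above s_9: {s_10, s_1, s_5, s_2, s_11, s_12, s_7, s_6, s_13}. Below s_15: {s_10, s_1, s_5}.
Intersection: {s_10, s_1, s_5} — 3.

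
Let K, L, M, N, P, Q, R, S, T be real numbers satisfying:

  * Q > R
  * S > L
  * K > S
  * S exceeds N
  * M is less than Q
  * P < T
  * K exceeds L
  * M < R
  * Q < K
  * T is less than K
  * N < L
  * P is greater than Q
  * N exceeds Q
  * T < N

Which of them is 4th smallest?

P

The consecutive relations fix a unique order: M < R < Q < P < T < N < L < S < K.
The 4th smallest is P.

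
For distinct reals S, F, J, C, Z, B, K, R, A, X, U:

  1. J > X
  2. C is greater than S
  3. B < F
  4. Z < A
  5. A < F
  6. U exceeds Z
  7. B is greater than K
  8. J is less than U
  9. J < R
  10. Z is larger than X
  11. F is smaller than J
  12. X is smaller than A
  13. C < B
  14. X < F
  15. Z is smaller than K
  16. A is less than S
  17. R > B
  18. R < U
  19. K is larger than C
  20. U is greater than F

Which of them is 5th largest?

B

Piecing the relations together gives one ordering: X < Z < A < S < C < K < B < F < J < R < U.
The 5th largest is B.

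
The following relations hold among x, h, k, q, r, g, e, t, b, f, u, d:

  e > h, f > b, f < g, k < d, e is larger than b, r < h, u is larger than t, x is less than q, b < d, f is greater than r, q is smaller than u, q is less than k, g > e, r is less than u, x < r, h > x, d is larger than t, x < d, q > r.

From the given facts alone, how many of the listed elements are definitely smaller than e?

Directly below e: h, b.
One step further: x, r (4 so far).
Nothing else is reachable below e; 4 in all.

4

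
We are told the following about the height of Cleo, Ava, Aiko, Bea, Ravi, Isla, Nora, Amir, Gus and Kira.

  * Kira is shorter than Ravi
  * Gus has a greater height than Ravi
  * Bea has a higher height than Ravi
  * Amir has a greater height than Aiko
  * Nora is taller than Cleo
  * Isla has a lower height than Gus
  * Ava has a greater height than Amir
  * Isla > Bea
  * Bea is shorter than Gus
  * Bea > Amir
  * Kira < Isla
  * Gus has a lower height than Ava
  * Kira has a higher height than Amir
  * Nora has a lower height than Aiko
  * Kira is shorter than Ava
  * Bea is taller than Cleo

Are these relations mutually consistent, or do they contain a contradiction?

consistent

The single ordering Cleo < Nora < Aiko < Amir < Kira < Ravi < Bea < Isla < Gus < Ava satisfies every listed relation, so no contradiction arises.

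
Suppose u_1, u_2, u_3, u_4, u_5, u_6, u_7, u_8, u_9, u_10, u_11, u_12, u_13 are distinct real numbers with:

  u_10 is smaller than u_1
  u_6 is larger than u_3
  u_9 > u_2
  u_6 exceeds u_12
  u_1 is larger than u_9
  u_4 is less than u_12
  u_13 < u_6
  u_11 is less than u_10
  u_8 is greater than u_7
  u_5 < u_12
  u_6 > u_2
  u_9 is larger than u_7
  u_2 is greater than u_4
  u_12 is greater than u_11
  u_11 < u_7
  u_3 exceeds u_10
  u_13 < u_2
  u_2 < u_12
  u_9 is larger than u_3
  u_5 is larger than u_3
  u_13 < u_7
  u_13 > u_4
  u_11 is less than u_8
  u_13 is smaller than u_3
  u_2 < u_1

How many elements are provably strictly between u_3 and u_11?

The relations place u_11 below u_3. An element lies strictly between them when it is forced above u_11 and also forced below u_3.
Above u_11: {u_10, u_7, u_8, u_5, u_9, u_1, u_12, u_6}. Below u_3: {u_4, u_10, u_13}.
Intersection: {u_10} — 1.

1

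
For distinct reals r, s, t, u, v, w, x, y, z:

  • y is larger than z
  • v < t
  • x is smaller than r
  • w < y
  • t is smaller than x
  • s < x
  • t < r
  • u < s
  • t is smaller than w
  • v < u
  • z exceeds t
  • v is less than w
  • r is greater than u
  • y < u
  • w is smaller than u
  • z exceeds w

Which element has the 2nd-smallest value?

t

Chaining the given pairs: v < t < w < z < y < u < s < x < r.
The 2nd smallest is t.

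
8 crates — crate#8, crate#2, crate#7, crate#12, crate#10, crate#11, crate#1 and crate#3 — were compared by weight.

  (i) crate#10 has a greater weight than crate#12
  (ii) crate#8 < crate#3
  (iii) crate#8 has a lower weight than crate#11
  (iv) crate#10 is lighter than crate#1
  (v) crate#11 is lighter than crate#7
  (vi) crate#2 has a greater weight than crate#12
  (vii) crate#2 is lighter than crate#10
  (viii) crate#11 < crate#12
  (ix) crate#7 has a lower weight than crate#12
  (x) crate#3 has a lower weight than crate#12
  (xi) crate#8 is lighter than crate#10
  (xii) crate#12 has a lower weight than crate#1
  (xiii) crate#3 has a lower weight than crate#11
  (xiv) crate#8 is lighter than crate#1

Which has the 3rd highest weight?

The consecutive relations fix a unique order: crate#8 < crate#3 < crate#11 < crate#7 < crate#12 < crate#2 < crate#10 < crate#1.
The 3rd largest is crate#2.

crate#2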